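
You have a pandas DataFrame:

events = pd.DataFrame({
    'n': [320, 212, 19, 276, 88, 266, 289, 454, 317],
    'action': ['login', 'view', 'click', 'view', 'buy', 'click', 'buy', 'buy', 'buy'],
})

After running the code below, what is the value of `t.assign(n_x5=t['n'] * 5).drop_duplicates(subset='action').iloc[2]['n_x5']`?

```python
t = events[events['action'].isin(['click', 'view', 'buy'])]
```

filter rows where action in ['click', 'view', 'buy']:
     n action
1  212   view
2   19  click
3  276   view
4   88    buy
5  266  click
6  289    buy
7  454    buy
8  317    buy
add column n_x5 = t['n'] * 5:
     n action  n_x5
1  212   view  1060
2   19  click    95
3  276   view  1380
4   88    buy   440
5  266  click  1330
6  289    buy  1445
7  454    buy  2270
8  317    buy  1585
drop duplicate action (keep=first):
     n action  n_x5
1  212   view  1060
2   19  click    95
4   88    buy   440

440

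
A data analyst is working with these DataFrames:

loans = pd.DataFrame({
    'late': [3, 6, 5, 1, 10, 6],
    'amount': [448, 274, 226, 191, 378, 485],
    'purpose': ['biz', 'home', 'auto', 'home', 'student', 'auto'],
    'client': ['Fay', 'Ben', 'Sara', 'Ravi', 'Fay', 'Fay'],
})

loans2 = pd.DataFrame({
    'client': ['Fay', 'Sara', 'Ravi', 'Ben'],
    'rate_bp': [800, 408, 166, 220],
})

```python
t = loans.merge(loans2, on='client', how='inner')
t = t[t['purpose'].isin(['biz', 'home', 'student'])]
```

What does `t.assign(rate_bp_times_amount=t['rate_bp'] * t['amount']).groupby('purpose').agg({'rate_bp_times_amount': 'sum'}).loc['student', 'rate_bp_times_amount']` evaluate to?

merge on 'client' (how='inner') → 6 rows:
   late  amount  purpose client  rate_bp
0     3     448      biz    Fay      800
1     6     274     home    Ben      220
2     5     226     auto   Sara      408
3     1     191     home   Ravi      166
4    10     378  student    Fay      800
5     6     485     auto    Fay      800
filter rows where purpose in ['biz', 'home', 'student']:
   late  amount  purpose client  rate_bp
0     3     448      biz    Fay      800
1     6     274     home    Ben      220
3     1     191     home   Ravi      166
4    10     378  student    Fay      800
add column rate_bp_times_amount = t['rate_bp'] * t['amount']:
   late  amount  purpose client  rate_bp  rate_bp_times_amount
0     3     448      biz    Fay      800                358400
1     6     274     home    Ben      220                 60280
3     1     191     home   Ravi      166                 31706
4    10     378  student    Fay      800                302400
group by purpose, sum of rate_bp_times_amount:
         rate_bp_times_amount
purpose                      
biz                    358400
home                    91986
student                302400
Then the value at row 'student', column 'rate_bp_times_amount': 302400

302400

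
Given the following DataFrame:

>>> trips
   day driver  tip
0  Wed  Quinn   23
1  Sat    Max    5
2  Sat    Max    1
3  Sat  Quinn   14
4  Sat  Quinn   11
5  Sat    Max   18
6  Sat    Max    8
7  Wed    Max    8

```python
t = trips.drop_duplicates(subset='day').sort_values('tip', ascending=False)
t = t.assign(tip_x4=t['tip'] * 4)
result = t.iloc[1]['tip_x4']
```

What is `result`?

20

drop duplicate day (keep=first):
   day driver  tip
0  Wed  Quinn   23
1  Sat    Max    5
sort by tip descending:
   day driver  tip
0  Wed  Quinn   23
1  Sat    Max    5
add column tip_x4 = t['tip'] * 4:
   day driver  tip  tip_x4
0  Wed  Quinn   23      92
1  Sat    Max    5      20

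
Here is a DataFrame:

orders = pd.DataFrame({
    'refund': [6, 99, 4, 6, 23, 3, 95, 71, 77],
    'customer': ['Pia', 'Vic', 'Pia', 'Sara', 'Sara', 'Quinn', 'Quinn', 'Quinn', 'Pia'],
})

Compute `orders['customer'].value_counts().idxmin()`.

Vic

value_counts of customer:
customer
Pia      3
Quinn    3
Sara     2
Vic      1
Name: count, dtype: int64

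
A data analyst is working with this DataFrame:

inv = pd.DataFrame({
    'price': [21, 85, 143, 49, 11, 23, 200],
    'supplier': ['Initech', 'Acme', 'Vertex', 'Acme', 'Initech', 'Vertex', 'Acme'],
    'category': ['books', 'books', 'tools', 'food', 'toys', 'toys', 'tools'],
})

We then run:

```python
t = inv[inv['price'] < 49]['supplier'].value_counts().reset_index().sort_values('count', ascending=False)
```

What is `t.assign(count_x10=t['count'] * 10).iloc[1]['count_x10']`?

10

filter rows where price < 49:
   price supplier category
0     21  Initech    books
4     11  Initech     toys
5     23   Vertex     toys
value_counts of supplier:
supplier
Initech    2
Vertex     1
Name: count, dtype: int64
reset_index():
  supplier  count
0  Initech      2
1   Vertex      1
sort by count descending:
  supplier  count
0  Initech      2
1   Vertex      1
add column count_x10 = t['count'] * 10:
  supplier  count  count_x10
0  Initech      2         20
1   Vertex      1         10
The value at position 1, column 'count_x10' is 10.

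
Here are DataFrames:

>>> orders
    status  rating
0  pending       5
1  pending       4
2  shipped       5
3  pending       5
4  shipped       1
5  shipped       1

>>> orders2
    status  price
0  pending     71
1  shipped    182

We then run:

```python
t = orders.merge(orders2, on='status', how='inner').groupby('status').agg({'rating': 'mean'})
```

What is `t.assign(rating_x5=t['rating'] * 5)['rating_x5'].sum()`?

merge on 'status' (how='inner') → 6 rows:
    status  rating  price
0  pending       5     71
1  pending       4     71
2  shipped       5    182
3  pending       5     71
4  shipped       1    182
5  shipped       1    182
group by status, mean of rating:
           rating
status           
pending  4.666667
shipped  2.333333
add column rating_x5 = t['rating'] * 5:
           rating  rating_x5
status                      
pending  4.666667  23.333333
shipped  2.333333  11.666667

35.0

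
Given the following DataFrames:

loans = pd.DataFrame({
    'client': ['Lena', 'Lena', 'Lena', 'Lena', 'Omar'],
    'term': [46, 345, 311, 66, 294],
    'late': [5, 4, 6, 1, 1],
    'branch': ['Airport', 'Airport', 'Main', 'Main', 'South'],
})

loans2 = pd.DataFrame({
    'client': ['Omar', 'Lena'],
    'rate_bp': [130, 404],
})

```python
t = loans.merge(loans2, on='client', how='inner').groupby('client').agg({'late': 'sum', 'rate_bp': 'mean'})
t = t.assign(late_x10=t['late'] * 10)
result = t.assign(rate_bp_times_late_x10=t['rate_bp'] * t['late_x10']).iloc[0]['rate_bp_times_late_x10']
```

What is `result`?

64640.0

merge on 'client' (how='inner') → 5 rows:
  client  term  late   branch  rate_bp
0   Lena    46     5  Airport      404
1   Lena   345     4  Airport      404
2   Lena   311     6     Main      404
3   Lena    66     1     Main      404
4   Omar   294     1    South      130
group by client: sum(late), mean(rate_bp):
        late  rate_bp
client               
Lena      16    404.0
Omar       1    130.0
add column late_x10 = t['late'] * 10:
        late  rate_bp  late_x10
client                         
Lena      16    404.0       160
Omar       1    130.0        10
add column rate_bp_times_late_x10 = t['rate_bp'] * t['late_x10']:
        late  rate_bp  late_x10  rate_bp_times_late_x10
client                                                 
Lena      16    404.0       160                 64640.0
Omar       1    130.0        10                  1300.0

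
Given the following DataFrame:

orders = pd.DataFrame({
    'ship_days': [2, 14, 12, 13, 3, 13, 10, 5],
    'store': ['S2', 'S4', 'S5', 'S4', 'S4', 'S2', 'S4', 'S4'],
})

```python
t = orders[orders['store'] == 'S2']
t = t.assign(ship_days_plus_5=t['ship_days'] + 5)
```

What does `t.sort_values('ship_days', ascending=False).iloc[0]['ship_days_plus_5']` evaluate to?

18

filter rows where store == 'S2':
   ship_days store
0          2    S2
5         13    S2
add column ship_days_plus_5 = t['ship_days'] + 5:
   ship_days store  ship_days_plus_5
0          2    S2                 7
5         13    S2                18
sort by ship_days descending:
   ship_days store  ship_days_plus_5
5         13    S2                18
0          2    S2                 7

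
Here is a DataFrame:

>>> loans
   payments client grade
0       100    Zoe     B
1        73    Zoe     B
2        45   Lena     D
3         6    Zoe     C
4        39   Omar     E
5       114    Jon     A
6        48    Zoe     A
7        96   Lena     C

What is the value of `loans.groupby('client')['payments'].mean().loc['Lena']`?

group by client, mean of payments:
client
Jon     114.00
Lena     70.50
Omar     39.00
Zoe      56.75
Name: payments, dtype: float64
Taking the value at index 'Lena' gives 70.5.

70.5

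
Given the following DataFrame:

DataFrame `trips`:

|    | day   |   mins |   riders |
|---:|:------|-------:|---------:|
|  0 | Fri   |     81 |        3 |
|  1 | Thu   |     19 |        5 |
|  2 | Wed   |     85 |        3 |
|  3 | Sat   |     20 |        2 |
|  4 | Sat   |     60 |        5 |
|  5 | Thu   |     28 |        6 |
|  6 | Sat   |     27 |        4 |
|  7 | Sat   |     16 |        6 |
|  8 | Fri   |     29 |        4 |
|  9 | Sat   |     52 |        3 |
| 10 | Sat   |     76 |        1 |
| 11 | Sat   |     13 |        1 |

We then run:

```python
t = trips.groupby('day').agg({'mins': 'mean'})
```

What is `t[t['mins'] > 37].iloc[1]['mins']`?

group by day, mean of mins:
          mins
day           
Fri  55.000000
Sat  37.714286
Thu  23.500000
Wed  85.000000
filter rows where mins > 37:
          mins
day           
Fri  55.000000
Sat  37.714286
Wed  85.000000
The value at position 1, column 'mins' is 37.7142857143.

37.7142857143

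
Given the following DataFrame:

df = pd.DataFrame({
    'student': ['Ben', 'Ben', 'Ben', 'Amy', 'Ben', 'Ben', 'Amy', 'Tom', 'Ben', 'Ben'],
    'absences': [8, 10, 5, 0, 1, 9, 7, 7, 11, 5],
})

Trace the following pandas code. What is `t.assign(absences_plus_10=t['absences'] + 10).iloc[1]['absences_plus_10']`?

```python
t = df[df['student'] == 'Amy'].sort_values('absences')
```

17

filter rows where student == 'Amy':
  student  absences
3     Amy         0
6     Amy         7
sort by absences:
  student  absences
3     Amy         0
6     Amy         7
add column absences_plus_10 = t['absences'] + 10:
  student  absences  absences_plus_10
3     Amy         0                10
6     Amy         7                17
Then the value at position 1, column 'absences_plus_10': 17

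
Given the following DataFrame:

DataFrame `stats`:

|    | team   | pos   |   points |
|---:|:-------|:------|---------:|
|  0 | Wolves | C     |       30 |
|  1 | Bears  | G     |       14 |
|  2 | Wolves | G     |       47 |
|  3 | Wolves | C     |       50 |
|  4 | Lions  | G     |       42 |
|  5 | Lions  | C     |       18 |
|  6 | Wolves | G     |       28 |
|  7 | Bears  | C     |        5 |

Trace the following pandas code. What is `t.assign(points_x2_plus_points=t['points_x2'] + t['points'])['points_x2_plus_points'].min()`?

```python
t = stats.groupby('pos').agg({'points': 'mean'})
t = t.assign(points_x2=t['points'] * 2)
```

77.25

group by pos, mean of points:
     points
pos        
C     25.75
G     32.75
add column points_x2 = t['points'] * 2:
     points  points_x2
pos                   
C     25.75       51.5
G     32.75       65.5
add column points_x2_plus_points = t['points_x2'] + t['points']:
     points  points_x2  points_x2_plus_points
pos                                          
C     25.75       51.5                  77.25
G     32.75       65.5                  98.25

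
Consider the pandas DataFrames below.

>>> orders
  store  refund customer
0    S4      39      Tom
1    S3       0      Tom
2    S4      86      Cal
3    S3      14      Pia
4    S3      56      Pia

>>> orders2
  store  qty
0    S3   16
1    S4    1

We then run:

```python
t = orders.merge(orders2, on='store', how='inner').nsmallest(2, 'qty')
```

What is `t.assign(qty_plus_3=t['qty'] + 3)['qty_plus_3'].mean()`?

merge on 'store' (how='inner') → 5 rows:
  store  refund customer  qty
0    S4      39      Tom    1
1    S3       0      Tom   16
2    S4      86      Cal    1
3    S3      14      Pia   16
4    S3      56      Pia   16
take 2 rows with smallest qty:
  store  refund customer  qty
0    S4      39      Tom    1
2    S4      86      Cal    1
add column qty_plus_3 = t['qty'] + 3:
  store  refund customer  qty  qty_plus_3
0    S4      39      Tom    1           4
2    S4      86      Cal    1           4
Then the mean of column 'qty_plus_3': 4.0

4.0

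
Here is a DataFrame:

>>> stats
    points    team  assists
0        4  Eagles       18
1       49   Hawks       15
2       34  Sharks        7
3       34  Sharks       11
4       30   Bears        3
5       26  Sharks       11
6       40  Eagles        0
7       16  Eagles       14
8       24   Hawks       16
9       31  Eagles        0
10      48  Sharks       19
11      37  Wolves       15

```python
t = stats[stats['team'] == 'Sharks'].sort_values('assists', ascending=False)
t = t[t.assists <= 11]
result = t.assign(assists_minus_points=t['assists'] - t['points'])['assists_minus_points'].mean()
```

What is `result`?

filter rows where team == 'Sharks':
    points    team  assists
2       34  Sharks        7
3       34  Sharks       11
5       26  Sharks       11
10      48  Sharks       19
sort by assists descending:
    points    team  assists
10      48  Sharks       19
3       34  Sharks       11
5       26  Sharks       11
2       34  Sharks        7
filter rows where assists <= 11:
   points    team  assists
3      34  Sharks       11
5      26  Sharks       11
2      34  Sharks        7
add column assists_minus_points = t['assists'] - t['points']:
   points    team  assists  assists_minus_points
3      34  Sharks       11                   -23
5      26  Sharks       11                   -15
2      34  Sharks        7                   -27
Hence -21.6666666667.

-21.6666666667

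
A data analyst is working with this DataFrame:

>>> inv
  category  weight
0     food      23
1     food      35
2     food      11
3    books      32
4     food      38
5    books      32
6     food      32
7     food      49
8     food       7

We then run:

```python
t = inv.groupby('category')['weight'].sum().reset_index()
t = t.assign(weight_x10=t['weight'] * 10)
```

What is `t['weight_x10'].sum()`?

2590

group by category, sum of weight:
category
books     64
food     195
Name: weight, dtype: int64
reset_index():
  category  weight
0    books      64
1     food     195
add column weight_x10 = t['weight'] * 10:
  category  weight  weight_x10
0    books      64         640
1     food     195        1950
Finally, sum of column 'weight_x10' = 2590.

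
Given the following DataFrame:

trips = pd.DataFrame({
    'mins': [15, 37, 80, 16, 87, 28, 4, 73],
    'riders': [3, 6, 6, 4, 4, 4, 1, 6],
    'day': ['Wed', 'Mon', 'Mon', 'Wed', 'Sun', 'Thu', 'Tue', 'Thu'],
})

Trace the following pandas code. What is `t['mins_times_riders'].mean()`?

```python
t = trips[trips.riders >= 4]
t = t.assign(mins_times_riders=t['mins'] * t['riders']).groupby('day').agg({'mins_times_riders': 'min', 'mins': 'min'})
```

186.5

filter rows where riders >= 4:
   mins  riders  day
1    37       6  Mon
2    80       6  Mon
3    16       4  Wed
4    87       4  Sun
5    28       4  Thu
7    73       6  Thu
add column mins_times_riders = t['mins'] * t['riders']:
   mins  riders  day  mins_times_riders
1    37       6  Mon                222
2    80       6  Mon                480
3    16       4  Wed                 64
4    87       4  Sun                348
5    28       4  Thu                112
7    73       6  Thu                438
group by day: min(mins_times_riders), min(mins):
     mins_times_riders  mins
day                         
Mon                222    37
Sun                348    87
Thu                112    28
Wed                 64    16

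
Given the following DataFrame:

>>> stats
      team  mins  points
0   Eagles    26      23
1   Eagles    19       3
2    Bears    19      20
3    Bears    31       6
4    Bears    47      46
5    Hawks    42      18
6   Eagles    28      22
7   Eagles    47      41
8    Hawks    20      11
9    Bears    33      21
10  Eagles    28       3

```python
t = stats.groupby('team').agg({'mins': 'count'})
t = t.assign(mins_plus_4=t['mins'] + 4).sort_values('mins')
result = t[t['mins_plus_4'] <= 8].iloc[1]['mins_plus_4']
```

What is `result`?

8

group by team, count of mins:
        mins
team        
Bears      4
Eagles     5
Hawks      2
add column mins_plus_4 = t['mins'] + 4:
        mins  mins_plus_4
team                     
Bears      4            8
Eagles     5            9
Hawks      2            6
sort by mins:
        mins  mins_plus_4
team                     
Hawks      2            6
Bears      4            8
Eagles     5            9
filter rows where mins_plus_4 <= 8:
       mins  mins_plus_4
team                    
Hawks     2            6
Bears     4            8
Finally, value at position 1, column 'mins_plus_4' = 8.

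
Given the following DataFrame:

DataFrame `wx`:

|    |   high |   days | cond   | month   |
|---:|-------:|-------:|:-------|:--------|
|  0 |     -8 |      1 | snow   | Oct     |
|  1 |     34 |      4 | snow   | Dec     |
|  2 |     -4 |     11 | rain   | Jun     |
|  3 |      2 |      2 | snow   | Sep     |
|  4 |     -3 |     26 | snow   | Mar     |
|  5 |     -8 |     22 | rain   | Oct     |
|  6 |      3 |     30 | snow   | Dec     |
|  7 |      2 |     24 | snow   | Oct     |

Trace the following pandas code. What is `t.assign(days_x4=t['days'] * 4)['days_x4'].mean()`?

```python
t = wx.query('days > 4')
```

filter rows where days > 4:
   high  days  cond month
2    -4    11  rain   Jun
4    -3    26  snow   Mar
5    -8    22  rain   Oct
6     3    30  snow   Dec
7     2    24  snow   Oct
add column days_x4 = t['days'] * 4:
   high  days  cond month  days_x4
2    -4    11  rain   Jun       44
4    -3    26  snow   Mar      104
5    -8    22  rain   Oct       88
6     3    30  snow   Dec      120
7     2    24  snow   Oct       96
Taking the mean of column 'days_x4' gives 90.4.

90.4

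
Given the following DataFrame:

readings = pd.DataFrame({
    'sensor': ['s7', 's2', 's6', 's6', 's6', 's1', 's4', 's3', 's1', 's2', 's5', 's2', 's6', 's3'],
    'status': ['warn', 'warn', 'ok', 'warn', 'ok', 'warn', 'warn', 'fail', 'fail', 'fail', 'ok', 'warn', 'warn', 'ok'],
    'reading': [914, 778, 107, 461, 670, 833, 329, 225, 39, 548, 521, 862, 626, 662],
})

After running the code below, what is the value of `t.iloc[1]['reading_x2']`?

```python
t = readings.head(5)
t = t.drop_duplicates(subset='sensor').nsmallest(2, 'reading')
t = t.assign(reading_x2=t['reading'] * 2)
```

1556

take first 5 rows:
  sensor status  reading
0     s7   warn      914
1     s2   warn      778
2     s6     ok      107
3     s6   warn      461
4     s6     ok      670
drop duplicate sensor (keep=first):
  sensor status  reading
0     s7   warn      914
1     s2   warn      778
2     s6     ok      107
take 2 rows with smallest reading:
  sensor status  reading
2     s6     ok      107
1     s2   warn      778
add column reading_x2 = t['reading'] * 2:
  sensor status  reading  reading_x2
2     s6     ok      107         214
1     s2   warn      778        1556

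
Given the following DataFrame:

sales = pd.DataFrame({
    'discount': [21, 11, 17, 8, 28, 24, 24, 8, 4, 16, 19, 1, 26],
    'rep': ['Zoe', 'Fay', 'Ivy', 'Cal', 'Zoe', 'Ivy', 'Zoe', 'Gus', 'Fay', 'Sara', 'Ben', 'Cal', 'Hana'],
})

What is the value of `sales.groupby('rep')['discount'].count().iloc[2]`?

2

group by rep, count of discount:
rep
Ben     1
Cal     2
Fay     2
Gus     1
Hana    1
Ivy     2
Sara    1
Zoe     3
Name: discount, dtype: int64
Taking the value at position 2 gives 2.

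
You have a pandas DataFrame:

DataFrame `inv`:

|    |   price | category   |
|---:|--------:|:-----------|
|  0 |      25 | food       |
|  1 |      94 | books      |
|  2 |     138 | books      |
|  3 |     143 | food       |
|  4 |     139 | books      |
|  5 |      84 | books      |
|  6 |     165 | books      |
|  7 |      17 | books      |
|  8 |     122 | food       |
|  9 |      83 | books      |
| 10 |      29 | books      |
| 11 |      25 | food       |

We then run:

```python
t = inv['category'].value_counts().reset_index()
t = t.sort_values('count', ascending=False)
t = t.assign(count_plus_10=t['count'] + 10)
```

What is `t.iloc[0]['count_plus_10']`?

value_counts of category:
category
books    8
food     4
Name: count, dtype: int64
reset_index():
  category  count
0    books      8
1     food      4
sort by count descending:
  category  count
0    books      8
1     food      4
add column count_plus_10 = t['count'] + 10:
  category  count  count_plus_10
0    books      8             18
1     food      4             14
Reading off the value at position 0, column 'count_plus_10', we get 18.

18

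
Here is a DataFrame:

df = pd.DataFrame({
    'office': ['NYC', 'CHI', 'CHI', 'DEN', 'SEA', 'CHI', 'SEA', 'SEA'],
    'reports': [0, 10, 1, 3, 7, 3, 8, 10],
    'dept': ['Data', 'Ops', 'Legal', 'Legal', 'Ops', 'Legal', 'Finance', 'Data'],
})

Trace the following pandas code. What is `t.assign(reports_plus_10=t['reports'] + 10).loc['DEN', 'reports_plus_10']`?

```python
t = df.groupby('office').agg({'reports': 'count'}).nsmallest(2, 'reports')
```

11

group by office, count of reports:
        reports
office         
CHI           3
DEN           1
NYC           1
SEA           3
take 2 rows with smallest reports:
        reports
office         
DEN           1
NYC           1
add column reports_plus_10 = t['reports'] + 10:
        reports  reports_plus_10
office                          
DEN           1               11
NYC           1               11
Hence 11.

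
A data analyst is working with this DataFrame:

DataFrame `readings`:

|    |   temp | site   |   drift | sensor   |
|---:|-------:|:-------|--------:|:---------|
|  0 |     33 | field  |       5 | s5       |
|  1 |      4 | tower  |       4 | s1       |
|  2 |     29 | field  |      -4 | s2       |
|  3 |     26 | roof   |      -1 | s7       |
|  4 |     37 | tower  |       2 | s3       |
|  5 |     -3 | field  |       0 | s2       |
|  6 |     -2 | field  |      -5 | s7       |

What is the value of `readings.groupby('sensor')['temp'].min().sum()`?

group by sensor, min of temp:
sensor
s1     4
s2    -3
s3    37
s5    33
s7    -2
Name: temp, dtype: int64

69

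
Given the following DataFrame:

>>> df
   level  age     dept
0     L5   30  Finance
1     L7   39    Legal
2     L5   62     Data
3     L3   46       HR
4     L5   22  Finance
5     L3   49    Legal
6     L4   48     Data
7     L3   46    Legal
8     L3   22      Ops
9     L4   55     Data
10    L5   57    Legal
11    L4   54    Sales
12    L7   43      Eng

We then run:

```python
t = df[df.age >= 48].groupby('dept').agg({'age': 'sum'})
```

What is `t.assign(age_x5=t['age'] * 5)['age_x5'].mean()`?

541.666666667

filter rows where age >= 48:
   level  age   dept
2     L5   62   Data
5     L3   49  Legal
6     L4   48   Data
9     L4   55   Data
10    L5   57  Legal
11    L4   54  Sales
group by dept, sum of age:
       age
dept      
Data   165
Legal  106
Sales   54
add column age_x5 = t['age'] * 5:
       age  age_x5
dept              
Data   165     825
Legal  106     530
Sales   54     270
Taking the mean of column 'age_x5' gives 541.666666667.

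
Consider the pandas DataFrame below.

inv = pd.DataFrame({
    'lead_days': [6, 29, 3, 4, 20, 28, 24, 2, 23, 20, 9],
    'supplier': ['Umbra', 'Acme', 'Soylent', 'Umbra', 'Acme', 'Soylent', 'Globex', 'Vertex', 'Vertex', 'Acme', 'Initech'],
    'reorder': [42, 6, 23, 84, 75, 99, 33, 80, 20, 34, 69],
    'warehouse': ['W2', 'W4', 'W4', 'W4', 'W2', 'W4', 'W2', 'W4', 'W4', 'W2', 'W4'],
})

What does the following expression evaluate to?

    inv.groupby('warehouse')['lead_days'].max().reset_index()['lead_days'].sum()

53

group by warehouse, max of lead_days:
warehouse
W2    24
W4    29
Name: lead_days, dtype: int64
reset_index():
  warehouse  lead_days
0        W2         24
1        W4         29
Finally, sum of column 'lead_days' = 53.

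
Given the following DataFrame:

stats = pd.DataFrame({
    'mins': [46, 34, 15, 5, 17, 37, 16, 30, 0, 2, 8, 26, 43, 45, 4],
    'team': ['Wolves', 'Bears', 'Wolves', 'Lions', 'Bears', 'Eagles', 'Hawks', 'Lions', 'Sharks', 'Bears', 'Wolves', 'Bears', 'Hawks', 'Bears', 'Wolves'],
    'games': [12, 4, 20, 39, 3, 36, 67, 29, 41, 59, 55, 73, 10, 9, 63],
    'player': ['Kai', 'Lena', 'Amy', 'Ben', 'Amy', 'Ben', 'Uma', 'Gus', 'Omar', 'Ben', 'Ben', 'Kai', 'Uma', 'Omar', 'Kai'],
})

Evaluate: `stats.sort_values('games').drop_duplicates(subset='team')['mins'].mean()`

sort by games:
    mins    team  games player
4     17   Bears      3    Amy
1     34   Bears      4   Lena
13    45   Bears      9   Omar
12    43   Hawks     10    Uma
0     46  Wolves     12    Kai
2     15  Wolves     20    Amy
7     30   Lions     29    Gus
5     37  Eagles     36    Ben
3      5   Lions     39    Ben
8      0  Sharks     41   Omar
10     8  Wolves     55    Ben
9      2   Bears     59    Ben
14     4  Wolves     63    Kai
6     16   Hawks     67    Uma
11    26   Bears     73    Kai
drop duplicate team (keep=first):
    mins    team  games player
4     17   Bears      3    Amy
12    43   Hawks     10    Uma
0     46  Wolves     12    Kai
7     30   Lions     29    Gus
5     37  Eagles     36    Ben
8      0  Sharks     41   Omar
Reading off the mean of column 'mins', we get 28.8333333333.

28.8333333333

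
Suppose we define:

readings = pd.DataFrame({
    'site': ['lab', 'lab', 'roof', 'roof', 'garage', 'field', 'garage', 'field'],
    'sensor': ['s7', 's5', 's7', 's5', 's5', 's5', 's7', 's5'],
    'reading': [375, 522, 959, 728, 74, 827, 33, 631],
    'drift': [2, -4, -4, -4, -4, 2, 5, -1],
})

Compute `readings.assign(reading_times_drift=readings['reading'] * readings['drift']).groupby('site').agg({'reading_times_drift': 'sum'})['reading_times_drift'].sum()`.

-7194

add column reading_times_drift = readings['reading'] * readings['drift']:
     site sensor  reading  drift  reading_times_drift
0     lab     s7      375      2                  750
1     lab     s5      522     -4                -2088
2    roof     s7      959     -4                -3836
3    roof     s5      728     -4                -2912
4  garage     s5       74     -4                 -296
5   field     s5      827      2                 1654
6  garage     s7       33      5                  165
7   field     s5      631     -1                 -631
group by site, sum of reading_times_drift:
        reading_times_drift
site                       
field                  1023
garage                 -131
lab                   -1338
roof                  -6748
So sum() = -7194.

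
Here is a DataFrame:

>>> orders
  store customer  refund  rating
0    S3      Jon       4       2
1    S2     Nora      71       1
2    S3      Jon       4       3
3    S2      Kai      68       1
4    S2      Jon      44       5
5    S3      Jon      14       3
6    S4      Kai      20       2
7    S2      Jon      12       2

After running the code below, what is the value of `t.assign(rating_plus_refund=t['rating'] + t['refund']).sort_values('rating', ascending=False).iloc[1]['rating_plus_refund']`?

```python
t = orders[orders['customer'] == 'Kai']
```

69

filter rows where customer == 'Kai':
  store customer  refund  rating
3    S2      Kai      68       1
6    S4      Kai      20       2
add column rating_plus_refund = t['rating'] + t['refund']:
  store customer  refund  rating  rating_plus_refund
3    S2      Kai      68       1                  69
6    S4      Kai      20       2                  22
sort by rating descending:
  store customer  refund  rating  rating_plus_refund
6    S4      Kai      20       2                  22
3    S2      Kai      68       1                  69
Taking the value at position 1, column 'rating_plus_refund' gives 69.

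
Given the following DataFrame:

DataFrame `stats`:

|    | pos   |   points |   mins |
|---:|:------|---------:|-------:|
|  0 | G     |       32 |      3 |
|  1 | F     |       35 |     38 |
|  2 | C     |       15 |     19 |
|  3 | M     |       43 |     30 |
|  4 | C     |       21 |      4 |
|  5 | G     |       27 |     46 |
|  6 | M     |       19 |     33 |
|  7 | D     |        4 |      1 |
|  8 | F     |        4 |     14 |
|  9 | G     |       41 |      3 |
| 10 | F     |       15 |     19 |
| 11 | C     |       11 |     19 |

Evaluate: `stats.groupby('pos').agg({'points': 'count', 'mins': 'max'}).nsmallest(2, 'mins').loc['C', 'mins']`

19

group by pos: count(points), max(mins):
     points  mins
pos              
C         3    19
D         1     1
F         3    38
G         3    46
M         2    33
take 2 rows with smallest mins:
     points  mins
pos              
D         1     1
C         3    19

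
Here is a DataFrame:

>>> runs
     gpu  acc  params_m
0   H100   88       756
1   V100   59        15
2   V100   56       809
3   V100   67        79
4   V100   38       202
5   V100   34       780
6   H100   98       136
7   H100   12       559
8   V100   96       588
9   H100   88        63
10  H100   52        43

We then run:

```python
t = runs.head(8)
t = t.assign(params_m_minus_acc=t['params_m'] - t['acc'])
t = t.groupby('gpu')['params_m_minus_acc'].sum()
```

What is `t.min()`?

1253

take first 8 rows:
    gpu  acc  params_m
0  H100   88       756
1  V100   59        15
2  V100   56       809
3  V100   67        79
4  V100   38       202
5  V100   34       780
6  H100   98       136
7  H100   12       559
add column params_m_minus_acc = t['params_m'] - t['acc']:
    gpu  acc  params_m  params_m_minus_acc
0  H100   88       756                 668
1  V100   59        15                 -44
2  V100   56       809                 753
3  V100   67        79                  12
4  V100   38       202                 164
5  V100   34       780                 746
6  H100   98       136                  38
7  H100   12       559                 547
group by gpu, sum of params_m_minus_acc:
gpu
H100    1253
V100    1631
Name: params_m_minus_acc, dtype: int64
Taking the min of the resulting series gives 1253.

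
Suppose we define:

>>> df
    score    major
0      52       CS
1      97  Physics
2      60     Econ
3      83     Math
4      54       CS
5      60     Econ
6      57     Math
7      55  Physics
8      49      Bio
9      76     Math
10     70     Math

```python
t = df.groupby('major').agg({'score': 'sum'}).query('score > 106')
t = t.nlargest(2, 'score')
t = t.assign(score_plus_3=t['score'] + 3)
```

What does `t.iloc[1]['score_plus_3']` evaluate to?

155

group by major, sum of score:
         score
major         
Bio         49
CS         106
Econ       120
Math       286
Physics    152
filter rows where score > 106:
         score
major         
Econ       120
Math       286
Physics    152
take 2 rows with largest score:
         score
major         
Math       286
Physics    152
add column score_plus_3 = t['score'] + 3:
         score  score_plus_3
major                       
Math       286           289
Physics    152           155
Finally, value at position 1, column 'score_plus_3' = 155.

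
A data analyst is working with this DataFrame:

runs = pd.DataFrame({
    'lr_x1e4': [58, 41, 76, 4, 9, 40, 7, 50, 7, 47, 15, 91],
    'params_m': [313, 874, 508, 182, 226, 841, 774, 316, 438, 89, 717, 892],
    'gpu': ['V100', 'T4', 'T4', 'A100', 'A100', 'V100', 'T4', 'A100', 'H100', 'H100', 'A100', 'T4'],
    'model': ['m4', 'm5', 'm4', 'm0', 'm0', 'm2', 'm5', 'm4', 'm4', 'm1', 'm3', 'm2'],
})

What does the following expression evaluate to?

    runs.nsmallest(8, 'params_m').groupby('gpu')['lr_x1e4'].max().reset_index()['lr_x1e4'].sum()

take 8 rows with smallest params_m:
    lr_x1e4  params_m   gpu model
9        47        89  H100    m1
3         4       182  A100    m0
4         9       226  A100    m0
0        58       313  V100    m4
7        50       316  A100    m4
8         7       438  H100    m4
2        76       508    T4    m4
10       15       717  A100    m3
group by gpu, max of lr_x1e4:
gpu
A100    50
H100    47
T4      76
V100    58
Name: lr_x1e4, dtype: int64
reset_index():
    gpu  lr_x1e4
0  A100       50
1  H100       47
2    T4       76
3  V100       58
Reading off the sum of column 'lr_x1e4', we get 231.

231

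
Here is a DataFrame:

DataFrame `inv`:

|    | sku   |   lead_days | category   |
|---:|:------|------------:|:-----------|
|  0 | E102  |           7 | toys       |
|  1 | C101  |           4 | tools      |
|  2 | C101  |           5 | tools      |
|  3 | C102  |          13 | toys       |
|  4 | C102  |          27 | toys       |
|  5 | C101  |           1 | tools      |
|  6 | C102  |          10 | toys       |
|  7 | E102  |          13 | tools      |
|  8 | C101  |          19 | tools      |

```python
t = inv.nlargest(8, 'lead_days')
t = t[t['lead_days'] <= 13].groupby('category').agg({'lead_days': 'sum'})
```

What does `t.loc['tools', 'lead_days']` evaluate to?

take 8 rows with largest lead_days:
    sku  lead_days category
4  C102         27     toys
8  C101         19    tools
3  C102         13     toys
7  E102         13    tools
6  C102         10     toys
0  E102          7     toys
2  C101          5    tools
1  C101          4    tools
filter rows where lead_days <= 13:
    sku  lead_days category
3  C102         13     toys
7  E102         13    tools
6  C102         10     toys
0  E102          7     toys
2  C101          5    tools
1  C101          4    tools
group by category, sum of lead_days:
          lead_days
category           
tools            22
toys             30
The value at row 'tools', column 'lead_days' is 22.

22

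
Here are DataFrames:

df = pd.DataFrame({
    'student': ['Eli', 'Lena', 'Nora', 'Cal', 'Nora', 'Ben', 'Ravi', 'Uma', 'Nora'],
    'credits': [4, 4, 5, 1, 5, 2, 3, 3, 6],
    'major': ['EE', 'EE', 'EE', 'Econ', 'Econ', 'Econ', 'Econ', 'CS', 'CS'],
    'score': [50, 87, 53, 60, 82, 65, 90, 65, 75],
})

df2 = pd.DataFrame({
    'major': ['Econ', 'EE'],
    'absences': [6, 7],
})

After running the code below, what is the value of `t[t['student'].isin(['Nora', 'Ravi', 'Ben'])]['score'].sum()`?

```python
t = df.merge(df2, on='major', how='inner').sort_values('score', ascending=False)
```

merge on 'major' (how='inner') → 7 rows:
  student  credits major  score  absences
0     Eli        4    EE     50         7
1    Lena        4    EE     87         7
2    Nora        5    EE     53         7
3     Cal        1  Econ     60         6
4    Nora        5  Econ     82         6
5     Ben        2  Econ     65         6
6    Ravi        3  Econ     90         6
sort by score descending:
  student  credits major  score  absences
6    Ravi        3  Econ     90         6
1    Lena        4    EE     87         7
4    Nora        5  Econ     82         6
5     Ben        2  Econ     65         6
3     Cal        1  Econ     60         6
2    Nora        5    EE     53         7
0     Eli        4    EE     50         7
filter rows where student in ['Nora', 'Ravi', 'Ben']:
  student  credits major  score  absences
6    Ravi        3  Econ     90         6
4    Nora        5  Econ     82         6
5     Ben        2  Econ     65         6
2    Nora        5    EE     53         7
sum of column 'score' → 290

290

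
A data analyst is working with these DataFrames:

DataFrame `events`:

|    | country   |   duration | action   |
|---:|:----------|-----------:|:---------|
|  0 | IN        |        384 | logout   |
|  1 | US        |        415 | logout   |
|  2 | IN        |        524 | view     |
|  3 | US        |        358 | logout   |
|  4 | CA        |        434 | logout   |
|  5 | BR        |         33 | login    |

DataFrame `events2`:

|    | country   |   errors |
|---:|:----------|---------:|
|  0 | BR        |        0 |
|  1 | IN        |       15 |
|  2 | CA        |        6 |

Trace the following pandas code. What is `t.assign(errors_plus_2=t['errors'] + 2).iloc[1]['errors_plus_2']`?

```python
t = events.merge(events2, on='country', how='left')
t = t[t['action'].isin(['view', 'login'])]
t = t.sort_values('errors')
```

merge on 'country' (how='left') → 6 rows:
  country  duration  action  errors
0      IN       384  logout    15.0
1      US       415  logout     NaN
2      IN       524    view    15.0
3      US       358  logout     NaN
4      CA       434  logout     6.0
5      BR        33   login     0.0
filter rows where action in ['view', 'login']:
  country  duration action  errors
2      IN       524   view    15.0
5      BR        33  login     0.0
sort by errors:
  country  duration action  errors
5      BR        33  login     0.0
2      IN       524   view    15.0
add column errors_plus_2 = t['errors'] + 2:
  country  duration action  errors  errors_plus_2
5      BR        33  login     0.0            2.0
2      IN       524   view    15.0           17.0

17.0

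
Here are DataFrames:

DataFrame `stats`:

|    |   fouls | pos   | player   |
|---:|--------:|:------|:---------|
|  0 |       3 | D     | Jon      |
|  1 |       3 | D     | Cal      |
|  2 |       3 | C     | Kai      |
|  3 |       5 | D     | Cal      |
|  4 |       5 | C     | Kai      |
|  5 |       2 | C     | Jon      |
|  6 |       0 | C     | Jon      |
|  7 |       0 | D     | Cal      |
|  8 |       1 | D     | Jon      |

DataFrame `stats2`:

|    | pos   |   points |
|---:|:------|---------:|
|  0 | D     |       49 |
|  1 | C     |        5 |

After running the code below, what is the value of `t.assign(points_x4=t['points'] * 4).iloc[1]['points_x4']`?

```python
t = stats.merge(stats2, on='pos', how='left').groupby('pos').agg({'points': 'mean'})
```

merge on 'pos' (how='left') → 9 rows:
   fouls pos player  points
0      3   D    Jon      49
1      3   D    Cal      49
2      3   C    Kai       5
3      5   D    Cal      49
4      5   C    Kai       5
5      2   C    Jon       5
6      0   C    Jon       5
7      0   D    Cal      49
8      1   D    Jon      49
group by pos, mean of points:
     points
pos        
C       5.0
D      49.0
add column points_x4 = t['points'] * 4:
     points  points_x4
pos                   
C       5.0       20.0
D      49.0      196.0
value at position 1, column 'points_x4' → 196.0

196.0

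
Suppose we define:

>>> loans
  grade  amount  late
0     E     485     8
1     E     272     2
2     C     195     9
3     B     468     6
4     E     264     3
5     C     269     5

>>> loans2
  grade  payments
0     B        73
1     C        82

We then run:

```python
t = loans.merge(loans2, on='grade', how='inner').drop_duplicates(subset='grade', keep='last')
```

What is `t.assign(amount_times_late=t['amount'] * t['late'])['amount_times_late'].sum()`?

merge on 'grade' (how='inner') → 3 rows:
  grade  amount  late  payments
0     C     195     9        82
1     B     468     6        73
2     C     269     5        82
drop duplicate grade (keep=last):
  grade  amount  late  payments
1     B     468     6        73
2     C     269     5        82
add column amount_times_late = t['amount'] * t['late']:
  grade  amount  late  payments  amount_times_late
1     B     468     6        73               2808
2     C     269     5        82               1345

4153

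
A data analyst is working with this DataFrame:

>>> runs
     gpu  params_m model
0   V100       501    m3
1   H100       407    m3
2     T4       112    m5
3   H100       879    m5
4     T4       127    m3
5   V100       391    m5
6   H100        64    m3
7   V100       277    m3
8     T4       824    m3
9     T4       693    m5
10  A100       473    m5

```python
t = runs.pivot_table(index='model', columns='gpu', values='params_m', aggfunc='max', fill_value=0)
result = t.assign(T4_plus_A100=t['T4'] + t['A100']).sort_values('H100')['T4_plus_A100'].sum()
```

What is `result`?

pivot: rows=model, cols=gpu, max(params_m):
gpu    A100  H100   T4  V100
model                       
m3        0   407  824   501
m5      473   879  693   391
add column T4_plus_A100 = t['T4'] + t['A100']:
gpu    A100  H100   T4  V100  T4_plus_A100
model                                     
m3        0   407  824   501           824
m5      473   879  693   391          1166
sort by H100:
gpu    A100  H100   T4  V100  T4_plus_A100
model                                     
m3        0   407  824   501           824
m5      473   879  693   391          1166

1990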